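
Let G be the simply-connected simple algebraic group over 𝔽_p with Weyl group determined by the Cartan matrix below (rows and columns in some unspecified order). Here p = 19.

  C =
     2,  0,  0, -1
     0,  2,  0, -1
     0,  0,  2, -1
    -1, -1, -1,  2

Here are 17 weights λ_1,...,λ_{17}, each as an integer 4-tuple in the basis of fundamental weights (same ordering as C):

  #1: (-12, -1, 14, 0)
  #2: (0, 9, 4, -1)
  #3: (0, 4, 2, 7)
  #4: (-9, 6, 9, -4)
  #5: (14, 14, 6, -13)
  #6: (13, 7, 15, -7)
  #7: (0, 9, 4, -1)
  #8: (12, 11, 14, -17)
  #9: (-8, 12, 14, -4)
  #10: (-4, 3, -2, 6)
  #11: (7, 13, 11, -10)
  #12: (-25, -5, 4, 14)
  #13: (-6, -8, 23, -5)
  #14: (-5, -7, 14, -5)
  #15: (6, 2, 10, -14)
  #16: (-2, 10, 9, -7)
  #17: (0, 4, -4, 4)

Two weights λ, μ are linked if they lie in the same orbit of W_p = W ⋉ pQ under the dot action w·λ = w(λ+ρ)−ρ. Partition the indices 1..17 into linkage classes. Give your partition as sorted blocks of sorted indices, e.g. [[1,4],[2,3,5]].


Dynkin diagram of C (from the 6 off-diagonal −1 entries): D_4.

Alcove-folded reps (p=19, 17 weights, presented ϖ-order):

  1: (1, 10, 5, 0);  2: (1, 10, 5, 0);  3: (1, 5, 3, 2);  4: (3, 4, 1, 3);  5: (3, 3, 5, 1);  6: (1, 5, 3, 2);  7: (1, 10, 5, 0);  8: (3, 4, 1, 3);  9: (3, 3, 5, 1);  10: (3, 4, 1, 3);  11: (1, 5, 3, 2);  12: (6, 4, 3, 1);  13: (6, 4, 3, 1);  14: (6, 4, 3, 1);  15: (1, 5, 3, 2);  16: (6, 4, 3, 1);  17: (1, 5, 3, 2)

These 17 weights hit 5 W_19-dot-orbits; sizes (3, 5, 3, 2, 4):

[[1, 2, 7], [3, 6, 11, 15, 17], [4, 8, 10], [5, 9], [12, 13, 14, 16]]


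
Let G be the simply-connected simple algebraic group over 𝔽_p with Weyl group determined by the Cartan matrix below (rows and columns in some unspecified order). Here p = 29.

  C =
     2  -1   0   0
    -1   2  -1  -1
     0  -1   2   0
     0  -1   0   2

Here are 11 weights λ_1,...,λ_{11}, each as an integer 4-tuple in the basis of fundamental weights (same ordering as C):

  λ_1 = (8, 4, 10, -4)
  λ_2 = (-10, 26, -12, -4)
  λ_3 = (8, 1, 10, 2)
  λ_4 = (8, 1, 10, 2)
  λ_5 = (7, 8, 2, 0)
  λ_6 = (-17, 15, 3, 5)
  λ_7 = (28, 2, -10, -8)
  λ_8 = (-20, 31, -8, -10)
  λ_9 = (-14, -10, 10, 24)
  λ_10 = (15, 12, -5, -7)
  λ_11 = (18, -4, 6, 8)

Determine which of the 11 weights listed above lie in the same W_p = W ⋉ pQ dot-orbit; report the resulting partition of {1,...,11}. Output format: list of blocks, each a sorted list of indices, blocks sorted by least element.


D_4 Cartan matrix, 4 simple roots permuted; ρ=(1,1,1,1).

Each λ_j+ρ reduced to Ā_29; 4-tuples below use C's row order:

  1: (9, 2, 11, 3) · 2: (9, 2, 11, 3) · 3: (9, 2, 11, 3) · 4: (9, 2, 11, 3) · 5: (8, 8, 3, 1) · 6: (16, 0, 4, 6) · 7: (16, 0, 4, 6) · 8: (16, 0, 4, 6) · 9: (9, 2, 11, 3) · 10: (16, 0, 4, 6) · 11: (16, 0, 4, 6)

Partition of {1..11} into 3 W_29-dot-orbits:

[[1, 2, 3, 4, 9], [5], [6, 7, 8, 10, 11]]


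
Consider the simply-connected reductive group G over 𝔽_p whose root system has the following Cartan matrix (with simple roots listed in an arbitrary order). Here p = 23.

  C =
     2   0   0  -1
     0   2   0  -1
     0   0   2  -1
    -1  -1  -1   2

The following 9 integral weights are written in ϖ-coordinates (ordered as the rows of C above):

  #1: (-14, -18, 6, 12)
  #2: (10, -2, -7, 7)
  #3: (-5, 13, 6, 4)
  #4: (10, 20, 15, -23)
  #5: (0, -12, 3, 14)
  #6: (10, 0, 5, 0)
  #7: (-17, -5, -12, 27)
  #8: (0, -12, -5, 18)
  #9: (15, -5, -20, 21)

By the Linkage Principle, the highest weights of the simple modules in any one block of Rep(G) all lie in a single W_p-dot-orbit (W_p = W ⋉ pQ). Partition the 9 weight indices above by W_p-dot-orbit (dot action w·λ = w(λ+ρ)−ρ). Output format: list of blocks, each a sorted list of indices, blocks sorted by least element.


Cartan matrix: type D_4 (|W|=192); un-permuting the 4 rows.

Alcove-folded reps (p=23, 9 weights, presented ϖ-order):

  [1] (4, 0, 10, 3) · [2] (11, 1, 6, 1) · [3] (1, 11, 4, 3) · [4] (11, 1, 6, 1) · [5] (1, 11, 4, 3) · [6] (11, 1, 6, 1) · [7] (11, 1, 6, 1) · [8] (1, 11, 4, 3) · [9] (1, 11, 4, 3)

Grouping the 9 weights by Ā_23-representative: 3 linkage classes.

[[1], [2, 4, 6, 7], [3, 5, 8, 9]]


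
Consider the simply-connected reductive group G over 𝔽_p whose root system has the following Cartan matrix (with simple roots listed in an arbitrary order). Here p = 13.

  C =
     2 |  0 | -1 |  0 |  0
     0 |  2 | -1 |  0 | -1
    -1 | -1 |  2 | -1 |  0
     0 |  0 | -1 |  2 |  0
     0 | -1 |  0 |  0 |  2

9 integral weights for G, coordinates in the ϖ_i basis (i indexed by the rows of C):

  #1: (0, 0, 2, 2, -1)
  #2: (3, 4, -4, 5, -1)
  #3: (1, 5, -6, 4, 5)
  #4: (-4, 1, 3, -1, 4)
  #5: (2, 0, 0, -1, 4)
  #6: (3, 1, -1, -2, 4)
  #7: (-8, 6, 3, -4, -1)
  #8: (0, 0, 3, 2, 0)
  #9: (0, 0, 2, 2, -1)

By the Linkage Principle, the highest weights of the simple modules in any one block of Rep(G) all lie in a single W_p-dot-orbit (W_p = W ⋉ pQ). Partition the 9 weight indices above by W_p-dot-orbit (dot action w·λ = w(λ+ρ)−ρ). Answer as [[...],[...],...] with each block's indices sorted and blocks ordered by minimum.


C ↔ D_5 under row/col permutation; |W(D_5)| = 1920.

Ā_13 reps of the 9 weights (D_5, coords as presented):

    [1] (1, 1, 3, 3, 0)
    [2] (1, 1, 3, 3, 0)
    [3] (3, 1, 1, 0, 5)
    [4] (3, 1, 1, 0, 5)
    [5] (3, 1, 1, 0, 5)
    [6] (3, 1, 1, 0, 5)
    [7] (1, 1, 3, 3, 0)
    [8] (1, 1, 3, 3, 0)
    [9] (1, 1, 3, 3, 0)

2 distinct reps among the 9 weights ⇒ 2 W_13-linkage classes:

[[1, 2, 7, 8, 9], [3, 4, 5, 6]]


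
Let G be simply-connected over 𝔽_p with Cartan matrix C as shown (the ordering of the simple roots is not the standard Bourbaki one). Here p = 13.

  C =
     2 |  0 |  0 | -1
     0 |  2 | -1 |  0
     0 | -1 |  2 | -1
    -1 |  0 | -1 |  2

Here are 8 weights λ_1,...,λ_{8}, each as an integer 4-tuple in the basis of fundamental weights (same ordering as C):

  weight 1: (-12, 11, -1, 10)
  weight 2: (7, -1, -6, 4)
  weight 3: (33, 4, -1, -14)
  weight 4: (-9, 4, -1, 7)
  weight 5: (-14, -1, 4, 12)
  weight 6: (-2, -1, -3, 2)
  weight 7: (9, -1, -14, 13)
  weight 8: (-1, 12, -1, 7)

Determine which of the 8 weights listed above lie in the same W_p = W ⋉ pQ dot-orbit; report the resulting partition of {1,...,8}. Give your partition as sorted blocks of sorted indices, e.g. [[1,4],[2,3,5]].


Root system A_4: the 4×4 matrix C matches after relabeling.

Ā_13 reps of the 8 weights (A_4, coords as presented):

  λ_1 → (1, 2, 0, 0);  λ_2 → (8, 5, 0, 0);  λ_3 → (8, 5, 0, 0);  λ_4 → (8, 5, 0, 0);  λ_5 → (8, 5, 0, 0);  λ_6 → (1, 2, 0, 0);  λ_7 → (1, 2, 0, 0);  λ_8 → (8, 5, 0, 0)

These 8 weights hit 2 W_13-dot-orbits; sizes (3, 5):

[[1, 6, 7], [2, 3, 4, 5, 8]]


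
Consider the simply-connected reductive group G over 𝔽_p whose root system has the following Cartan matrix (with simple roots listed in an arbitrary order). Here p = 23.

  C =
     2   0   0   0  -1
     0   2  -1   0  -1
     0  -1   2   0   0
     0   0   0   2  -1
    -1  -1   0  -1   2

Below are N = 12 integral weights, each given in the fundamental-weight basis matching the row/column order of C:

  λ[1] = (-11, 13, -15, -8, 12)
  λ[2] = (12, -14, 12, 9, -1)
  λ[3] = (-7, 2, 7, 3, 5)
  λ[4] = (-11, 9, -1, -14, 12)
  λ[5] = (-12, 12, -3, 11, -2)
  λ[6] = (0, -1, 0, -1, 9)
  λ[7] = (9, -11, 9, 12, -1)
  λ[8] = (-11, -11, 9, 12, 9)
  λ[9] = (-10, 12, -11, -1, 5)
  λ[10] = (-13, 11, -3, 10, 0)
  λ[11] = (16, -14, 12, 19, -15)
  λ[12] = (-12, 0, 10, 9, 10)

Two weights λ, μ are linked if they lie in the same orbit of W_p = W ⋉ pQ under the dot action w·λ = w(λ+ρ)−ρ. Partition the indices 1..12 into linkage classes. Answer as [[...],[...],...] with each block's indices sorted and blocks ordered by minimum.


Type D_5, rank 5, |W|=1920; reorder rows/cols to standard.

Ā_23 reps of the 12 weights (D_5, coords as presented):

  λ_1 → (6, 0, 10, 3, 0) · λ_2 → (0, 0, 0, 3, 10) · λ_3 → (6, 2, 8, 4, 0) · λ_4 → (0, 0, 0, 3, 10) · λ_5 → (1, 0, 1, 0, 10) · λ_6 → (1, 0, 1, 0, 10) · λ_7 → (0, 0, 0, 3, 10) · λ_8 → (0, 0, 0, 3, 10) · λ_9 → (6, 0, 10, 3, 0) · λ_10 → (1, 0, 1, 0, 10) · λ_11 → (6, 0, 10, 3, 0) · λ_12 → (1, 0, 1, 0, 10)

Grouping the 12 weights by Ā_23-representative: 4 linkage classes.

[[1, 9, 11], [2, 4, 7, 8], [3], [5, 6, 10, 12]]


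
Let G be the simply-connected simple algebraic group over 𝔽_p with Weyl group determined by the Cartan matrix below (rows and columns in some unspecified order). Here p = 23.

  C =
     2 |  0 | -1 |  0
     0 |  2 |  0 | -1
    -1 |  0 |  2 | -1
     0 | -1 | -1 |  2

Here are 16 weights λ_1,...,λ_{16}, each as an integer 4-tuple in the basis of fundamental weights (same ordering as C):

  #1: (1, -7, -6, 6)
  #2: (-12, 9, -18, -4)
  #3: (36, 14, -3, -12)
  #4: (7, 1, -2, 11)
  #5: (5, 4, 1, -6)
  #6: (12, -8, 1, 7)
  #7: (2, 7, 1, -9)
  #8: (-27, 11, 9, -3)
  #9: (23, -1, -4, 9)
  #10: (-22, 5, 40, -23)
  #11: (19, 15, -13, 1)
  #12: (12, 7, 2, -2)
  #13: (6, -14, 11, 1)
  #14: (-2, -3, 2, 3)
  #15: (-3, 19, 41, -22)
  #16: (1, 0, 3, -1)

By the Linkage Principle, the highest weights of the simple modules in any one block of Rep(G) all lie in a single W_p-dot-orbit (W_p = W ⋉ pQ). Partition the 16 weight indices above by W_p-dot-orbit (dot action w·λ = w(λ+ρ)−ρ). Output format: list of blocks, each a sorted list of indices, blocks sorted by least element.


Dynkin diagram of C (from the 6 off-diagonal −1 entries): A_4.

Ā_23 reps of the 16 weights (A_4, coords as presented):

  λ_1+ρ ↦ (1, 2, 2, 2);  λ_2+ρ ↦ (5, 3, 2, 10);  λ_3+ρ ↦ (7, 2, 1, 11);  λ_4+ρ ↦ (7, 2, 1, 11);  λ_5+ρ ↦ (3, 0, 3, 2);  λ_6+ρ ↦ (13, 7, 2, 1);  λ_7+ρ ↦ (3, 0, 3, 2);  λ_8+ρ ↦ (5, 3, 2, 10);  λ_9+ρ ↦ (13, 7, 2, 1);  λ_10+ρ ↦ (1, 2, 2, 2);  λ_11+ρ ↦ (5, 3, 2, 10);  λ_12+ρ ↦ (13, 7, 2, 1);  λ_13+ρ ↦ (7, 2, 1, 11);  λ_14+ρ ↦ (1, 2, 2, 2);  λ_15+ρ ↦ (1, 2, 2, 2);  λ_16+ρ ↦ (2, 1, 4, 0)

Partition of {1..16} into 6 W_23-dot-orbits:

[[1, 10, 14, 15], [2, 8, 11], [3, 4, 13], [5, 7], [6, 9, 12], [16]]


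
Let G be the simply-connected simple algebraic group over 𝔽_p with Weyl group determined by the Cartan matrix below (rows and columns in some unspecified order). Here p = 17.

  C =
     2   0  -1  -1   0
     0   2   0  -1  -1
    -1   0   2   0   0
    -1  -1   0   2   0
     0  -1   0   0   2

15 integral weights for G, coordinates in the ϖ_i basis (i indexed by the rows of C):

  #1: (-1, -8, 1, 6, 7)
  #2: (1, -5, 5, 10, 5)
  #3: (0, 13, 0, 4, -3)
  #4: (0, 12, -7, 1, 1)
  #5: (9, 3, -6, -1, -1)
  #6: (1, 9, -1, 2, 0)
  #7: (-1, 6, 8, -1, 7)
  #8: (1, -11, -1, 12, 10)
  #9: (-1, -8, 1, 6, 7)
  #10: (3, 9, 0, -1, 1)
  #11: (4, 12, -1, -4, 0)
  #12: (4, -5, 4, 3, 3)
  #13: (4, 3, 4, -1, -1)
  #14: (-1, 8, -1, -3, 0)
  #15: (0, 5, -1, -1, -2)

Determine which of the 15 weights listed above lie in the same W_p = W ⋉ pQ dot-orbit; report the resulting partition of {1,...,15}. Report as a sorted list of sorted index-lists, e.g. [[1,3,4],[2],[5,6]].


A_5 Cartan matrix, 5 simple roots permuted; ρ=(1,1,1,1,1).

Ā_17 reps of the 15 weights (A_5, coords as presented):

  [1] (0, 7, 2, 0, 1) · [2] (2, 2, 2, 7, 2) · [3] (2, 10, 0, 3, 1) · [4] (2, 10, 0, 3, 1) · [5] (5, 4, 5, 0, 0) · [6] (2, 10, 0, 3, 1) · [7] (0, 7, 2, 0, 1) · [8] (2, 10, 0, 3, 1) · [9] (0, 7, 2, 0, 1) · [10] (4, 10, 1, 0, 2) · [11] (2, 10, 0, 3, 1) · [12] (5, 4, 5, 0, 0) · [13] (5, 4, 5, 0, 0) · [14] (0, 7, 2, 0, 1) · [15] (1, 5, 0, 0, 1)

These 15 weights hit 6 W_17-dot-orbits; sizes (4, 1, 5, 3, 1, 1):

[[1, 7, 9, 14], [2], [3, 4, 6, 8, 11], [5, 12, 13], [10], [15]]


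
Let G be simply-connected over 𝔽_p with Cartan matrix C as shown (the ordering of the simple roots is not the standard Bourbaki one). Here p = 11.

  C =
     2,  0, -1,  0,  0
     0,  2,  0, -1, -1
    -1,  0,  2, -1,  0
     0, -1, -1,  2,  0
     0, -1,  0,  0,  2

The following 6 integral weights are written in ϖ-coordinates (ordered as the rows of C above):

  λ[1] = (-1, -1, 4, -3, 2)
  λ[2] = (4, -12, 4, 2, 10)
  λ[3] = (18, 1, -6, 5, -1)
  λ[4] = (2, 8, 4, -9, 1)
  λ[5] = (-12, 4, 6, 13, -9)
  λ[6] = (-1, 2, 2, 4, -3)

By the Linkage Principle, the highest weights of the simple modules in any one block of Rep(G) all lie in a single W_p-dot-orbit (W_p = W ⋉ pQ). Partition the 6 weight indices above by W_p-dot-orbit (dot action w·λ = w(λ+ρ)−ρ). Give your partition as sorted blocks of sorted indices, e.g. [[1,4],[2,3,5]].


Root system A_5: the 5×5 matrix C matches after relabeling.

Each λ_j+ρ reduced to Ā_11; 5-tuples below use C's row order:

  λ_1+ρ ↦ (0, 2, 3, 0, 1) · λ_2+ρ ↦ (0, 1, 3, 5, 2) · λ_3+ρ ↦ (0, 1, 3, 5, 2) · λ_4+ρ ↦ (0, 1, 3, 5, 2) · λ_5+ρ ↦ (1, 3, 0, 4, 0) · λ_6+ρ ↦ (0, 1, 3, 5, 2)

These 6 weights hit 3 W_11-dot-orbits; sizes (1, 4, 1):

[[1], [2, 3, 4, 6], [5]]


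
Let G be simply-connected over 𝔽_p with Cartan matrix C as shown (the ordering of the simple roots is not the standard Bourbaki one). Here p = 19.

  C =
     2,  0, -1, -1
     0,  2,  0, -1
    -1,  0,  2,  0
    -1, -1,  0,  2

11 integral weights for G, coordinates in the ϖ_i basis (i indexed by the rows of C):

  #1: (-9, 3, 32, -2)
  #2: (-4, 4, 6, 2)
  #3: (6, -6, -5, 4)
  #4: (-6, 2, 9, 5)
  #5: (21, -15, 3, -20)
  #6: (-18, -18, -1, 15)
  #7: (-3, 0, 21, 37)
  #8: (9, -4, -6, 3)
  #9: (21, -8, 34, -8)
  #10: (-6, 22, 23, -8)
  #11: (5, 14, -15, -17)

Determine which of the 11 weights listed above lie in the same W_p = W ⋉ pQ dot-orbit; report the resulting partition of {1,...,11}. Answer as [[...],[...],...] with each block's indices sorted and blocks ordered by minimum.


Type A_4, rank 4, |W|=120; reorder rows/cols to standard.

W_19-reps of the 11 weights in Ā_19 (same 4-coord order as C):

  1: (5, 3, 5, 1)
  2: (3, 5, 4, 0)
  3: (3, 5, 4, 0)
  4: (5, 3, 5, 1)
  5: (3, 5, 4, 0)
  6: (16, 0, 1, 1)
  7: (16, 0, 1, 1)
  8: (5, 3, 5, 1)
  9: (3, 5, 4, 0)
  10: (3, 5, 4, 0)
  11: (5, 3, 5, 1)

The 11 indices split into 3 linkage classes (same alcove rep ⇔ same W_19-dot-orbit):

[[1, 4, 8, 11], [2, 3, 5, 9, 10], [6, 7]]


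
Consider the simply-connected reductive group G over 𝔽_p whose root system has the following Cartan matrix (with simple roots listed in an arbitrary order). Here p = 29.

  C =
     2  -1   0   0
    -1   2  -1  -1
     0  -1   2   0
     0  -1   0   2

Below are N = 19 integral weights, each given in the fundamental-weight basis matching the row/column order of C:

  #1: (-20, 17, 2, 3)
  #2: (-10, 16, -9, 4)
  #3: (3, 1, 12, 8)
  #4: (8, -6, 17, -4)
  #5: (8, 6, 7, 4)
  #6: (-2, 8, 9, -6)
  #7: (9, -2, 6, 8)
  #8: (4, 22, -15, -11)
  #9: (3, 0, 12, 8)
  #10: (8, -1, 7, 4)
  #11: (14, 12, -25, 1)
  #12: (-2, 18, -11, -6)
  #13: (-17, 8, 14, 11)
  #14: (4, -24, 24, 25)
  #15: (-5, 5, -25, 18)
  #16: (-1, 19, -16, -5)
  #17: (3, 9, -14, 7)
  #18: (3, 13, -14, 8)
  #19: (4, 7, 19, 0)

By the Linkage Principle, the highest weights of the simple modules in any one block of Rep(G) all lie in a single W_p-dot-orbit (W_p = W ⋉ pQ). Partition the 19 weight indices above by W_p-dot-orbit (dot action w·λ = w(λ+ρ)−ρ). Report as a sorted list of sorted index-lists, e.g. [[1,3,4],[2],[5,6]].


Dynkin diagram of C (from the 6 off-diagonal −1 entries): D_4.

Folding the 19 weights λ_j+ρ into Ā_29 (reps in the given 4-coord order):

    [1] (18, 1, 2, 3)
    [2] (9, 0, 8, 5)
    [3] (4, 1, 13, 9)
    [4] (1, 3, 10, 5)
    [5] (9, 0, 8, 5)
    [6] (1, 3, 10, 5)
    [7] (9, 1, 6, 8)
    [8] (4, 1, 13, 9)
    [9] (4, 1, 13, 9)
    [10] (9, 0, 8, 5)
    [11] (4, 1, 13, 9)
    [12] (1, 3, 10, 5)
    [13] (9, 0, 8, 5)
    [14] (18, 1, 2, 3)
    [15] (18, 1, 2, 3)
    [16] (0, 1, 15, 4)
    [17] (1, 3, 10, 5)
    [18] (4, 1, 13, 9)
    [19] (0, 1, 15, 4)

Linkage partition of the 19 weights (6 classes, p=29):

[[1, 14, 15], [2, 5, 10, 13], [3, 8, 9, 11, 18], [4, 6, 12, 17], [7], [16, 19]]


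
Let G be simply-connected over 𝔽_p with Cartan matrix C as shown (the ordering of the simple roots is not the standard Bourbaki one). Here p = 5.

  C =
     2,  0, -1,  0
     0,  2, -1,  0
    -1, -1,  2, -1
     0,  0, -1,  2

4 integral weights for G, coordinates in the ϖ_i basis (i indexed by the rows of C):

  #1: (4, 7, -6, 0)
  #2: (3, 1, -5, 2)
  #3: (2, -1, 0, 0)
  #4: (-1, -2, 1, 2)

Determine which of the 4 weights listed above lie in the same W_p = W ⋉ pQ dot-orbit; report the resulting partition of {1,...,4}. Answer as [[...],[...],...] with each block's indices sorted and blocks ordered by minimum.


Dynkin diagram of C (from the 6 off-diagonal −1 entries): D_4.

Alcove-folded reps (p=5, 4 weights, presented ϖ-order):

  [1] (3, 0, 0, 1)
  [2] (0, 2, 1, 1)
  [3] (3, 0, 0, 1)
  [4] (0, 1, 0, 3)

Grouping the 4 weights by Ā_5-representative: 3 linkage classes.

[[1, 3], [2], [4]]


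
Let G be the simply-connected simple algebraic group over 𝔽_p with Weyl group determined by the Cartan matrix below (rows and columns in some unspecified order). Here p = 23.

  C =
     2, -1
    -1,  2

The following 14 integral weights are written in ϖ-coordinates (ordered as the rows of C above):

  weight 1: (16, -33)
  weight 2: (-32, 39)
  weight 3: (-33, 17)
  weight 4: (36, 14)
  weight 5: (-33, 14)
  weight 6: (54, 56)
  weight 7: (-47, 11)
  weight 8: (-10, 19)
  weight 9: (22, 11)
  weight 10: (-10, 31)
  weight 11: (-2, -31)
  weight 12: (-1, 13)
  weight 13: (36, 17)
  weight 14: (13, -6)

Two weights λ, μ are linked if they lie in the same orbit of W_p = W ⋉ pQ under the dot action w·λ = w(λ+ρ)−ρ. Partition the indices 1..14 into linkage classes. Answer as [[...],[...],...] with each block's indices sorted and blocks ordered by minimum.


C ↔ A_2 under row/col permutation; |W(A_2)| = 6.

Folding the 14 weights λ_j+ρ into Ā_23 (reps in the given 2-coord order):

    λ_1 → (6, 8)
    λ_2 → (6, 8)
    λ_3 → (9, 5)
    λ_4 → (6, 8)
    λ_5 → (6, 8)
    λ_6 → (9, 11)
    λ_7 → (11, 0)
    λ_8 → (9, 11)
    λ_9 → (11, 0)
    λ_10 → (0, 14)
    λ_11 → (15, 7)
    λ_12 → (0, 14)
    λ_13 → (9, 5)
    λ_14 → (9, 5)

Linkage partition of the 14 weights (6 classes, p=23):

[[1, 2, 4, 5], [3, 13, 14], [6, 8], [7, 9], [10, 12], [11]]


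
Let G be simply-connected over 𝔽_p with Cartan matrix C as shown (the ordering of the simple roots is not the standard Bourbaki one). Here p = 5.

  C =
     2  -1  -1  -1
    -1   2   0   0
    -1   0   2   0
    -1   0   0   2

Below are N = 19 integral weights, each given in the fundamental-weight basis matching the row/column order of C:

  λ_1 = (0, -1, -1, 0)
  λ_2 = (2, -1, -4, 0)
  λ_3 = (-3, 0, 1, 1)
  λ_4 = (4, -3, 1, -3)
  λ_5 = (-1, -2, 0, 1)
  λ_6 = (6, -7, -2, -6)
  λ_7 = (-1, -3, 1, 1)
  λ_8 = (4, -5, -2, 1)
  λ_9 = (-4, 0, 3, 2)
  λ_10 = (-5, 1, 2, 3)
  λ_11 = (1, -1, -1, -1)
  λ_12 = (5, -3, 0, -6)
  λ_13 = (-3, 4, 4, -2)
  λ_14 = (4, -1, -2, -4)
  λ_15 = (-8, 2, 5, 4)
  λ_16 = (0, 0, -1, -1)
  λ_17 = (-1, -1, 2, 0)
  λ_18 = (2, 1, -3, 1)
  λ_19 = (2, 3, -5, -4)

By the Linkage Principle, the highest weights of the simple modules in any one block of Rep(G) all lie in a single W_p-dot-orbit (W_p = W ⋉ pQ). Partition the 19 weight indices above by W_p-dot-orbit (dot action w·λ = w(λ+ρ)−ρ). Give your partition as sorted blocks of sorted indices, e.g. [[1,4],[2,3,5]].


Type D_4, rank 4, |W|=192; reorder rows/cols to standard.

Alcove-folded reps (p=5, 19 weights, presented ϖ-order):

  λ_1+ρ ↦ (1, 0, 0, 1) · λ_2+ρ ↦ (0, 0, 3, 1) · λ_3+ρ ↦ (1, 1, 0, 0) · λ_4+ρ ↦ (2, 0, 0, 0) · λ_5+ρ ↦ (1, 0, 0, 1) · λ_6+ρ ↦ (0, 0, 3, 1) · λ_7+ρ ↦ (2, 0, 0, 0) · λ_8+ρ ↦ (1, 2, 1, 0) · λ_9+ρ ↦ (1, 2, 1, 0) · λ_10+ρ ↦ (1, 2, 1, 0) · λ_11+ρ ↦ (2, 0, 0, 0) · λ_12+ρ ↦ (0, 0, 1, 3) · λ_13+ρ ↦ (2, 0, 0, 0) · λ_14+ρ ↦ (0, 0, 1, 3) · λ_15+ρ ↦ (1, 2, 1, 0) · λ_16+ρ ↦ (1, 1, 0, 0) · λ_17+ρ ↦ (0, 0, 3, 1) · λ_18+ρ ↦ (2, 0, 0, 0) · λ_19+ρ ↦ (1, 0, 0, 1)

Partition of {1..19} into 6 W_5-dot-orbits:

[[1, 5, 19], [2, 6, 17], [3, 16], [4, 7, 11, 13, 18], [8, 9, 10, 15], [12, 14]]


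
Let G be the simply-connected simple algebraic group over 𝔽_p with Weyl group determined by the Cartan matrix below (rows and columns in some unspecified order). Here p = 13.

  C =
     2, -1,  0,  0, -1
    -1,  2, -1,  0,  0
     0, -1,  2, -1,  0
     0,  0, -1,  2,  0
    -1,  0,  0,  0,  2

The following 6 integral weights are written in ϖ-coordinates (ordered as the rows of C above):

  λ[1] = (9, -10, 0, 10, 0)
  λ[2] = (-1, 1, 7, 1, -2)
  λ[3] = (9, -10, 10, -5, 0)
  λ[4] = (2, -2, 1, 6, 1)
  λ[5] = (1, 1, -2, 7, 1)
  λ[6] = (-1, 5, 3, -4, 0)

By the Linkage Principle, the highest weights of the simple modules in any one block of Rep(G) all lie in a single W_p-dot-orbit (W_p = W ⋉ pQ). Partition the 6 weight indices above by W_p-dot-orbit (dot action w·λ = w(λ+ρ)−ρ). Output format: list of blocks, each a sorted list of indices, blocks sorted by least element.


Dynkin diagram of C (from the 8 off-diagonal −1 entries): A_5.

Each λ_j+ρ reduced to Ā_13; 5-tuples below use C's row order:

  1: (1, 1, 8, 2, 0)
  2: (1, 1, 8, 2, 0)
  3: (1, 7, 2, 2, 1)
  4: (2, 1, 1, 7, 2)
  5: (2, 1, 1, 7, 2)
  6: (0, 6, 1, 3, 1)

4 distinct reps among the 6 weights ⇒ 4 W_13-linkage classes:

[[1, 2], [3], [4, 5], [6]]


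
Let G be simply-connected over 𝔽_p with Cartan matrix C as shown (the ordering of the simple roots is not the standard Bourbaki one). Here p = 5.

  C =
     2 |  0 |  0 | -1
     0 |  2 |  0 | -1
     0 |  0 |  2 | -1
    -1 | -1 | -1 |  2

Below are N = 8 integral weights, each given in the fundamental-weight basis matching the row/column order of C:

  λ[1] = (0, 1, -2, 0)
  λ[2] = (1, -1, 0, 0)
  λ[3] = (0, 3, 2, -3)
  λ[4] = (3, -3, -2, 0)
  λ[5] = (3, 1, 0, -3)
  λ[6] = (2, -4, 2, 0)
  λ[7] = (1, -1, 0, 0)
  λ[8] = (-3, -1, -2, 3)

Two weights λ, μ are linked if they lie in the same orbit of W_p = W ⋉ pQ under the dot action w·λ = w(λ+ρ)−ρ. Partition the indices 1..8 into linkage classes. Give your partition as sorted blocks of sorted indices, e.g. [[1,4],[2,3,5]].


Cartan matrix: type D_4 (|W|=192); un-permuting the 4 rows.

Alcove-folded reps (p=5, 8 weights, presented ϖ-order):

  [1] (1, 2, 1, 0) · [2] (2, 0, 1, 1) · [3] (1, 2, 1, 0) · [4] (2, 0, 1, 1) · [5] (2, 0, 1, 1) · [6] (1, 1, 1, 0) · [7] (2, 0, 1, 1) · [8] (2, 0, 1, 1)

The 8 indices split into 3 linkage classes (same alcove rep ⇔ same W_5-dot-orbit):

[[1, 3], [2, 4, 5, 7, 8], [6]]


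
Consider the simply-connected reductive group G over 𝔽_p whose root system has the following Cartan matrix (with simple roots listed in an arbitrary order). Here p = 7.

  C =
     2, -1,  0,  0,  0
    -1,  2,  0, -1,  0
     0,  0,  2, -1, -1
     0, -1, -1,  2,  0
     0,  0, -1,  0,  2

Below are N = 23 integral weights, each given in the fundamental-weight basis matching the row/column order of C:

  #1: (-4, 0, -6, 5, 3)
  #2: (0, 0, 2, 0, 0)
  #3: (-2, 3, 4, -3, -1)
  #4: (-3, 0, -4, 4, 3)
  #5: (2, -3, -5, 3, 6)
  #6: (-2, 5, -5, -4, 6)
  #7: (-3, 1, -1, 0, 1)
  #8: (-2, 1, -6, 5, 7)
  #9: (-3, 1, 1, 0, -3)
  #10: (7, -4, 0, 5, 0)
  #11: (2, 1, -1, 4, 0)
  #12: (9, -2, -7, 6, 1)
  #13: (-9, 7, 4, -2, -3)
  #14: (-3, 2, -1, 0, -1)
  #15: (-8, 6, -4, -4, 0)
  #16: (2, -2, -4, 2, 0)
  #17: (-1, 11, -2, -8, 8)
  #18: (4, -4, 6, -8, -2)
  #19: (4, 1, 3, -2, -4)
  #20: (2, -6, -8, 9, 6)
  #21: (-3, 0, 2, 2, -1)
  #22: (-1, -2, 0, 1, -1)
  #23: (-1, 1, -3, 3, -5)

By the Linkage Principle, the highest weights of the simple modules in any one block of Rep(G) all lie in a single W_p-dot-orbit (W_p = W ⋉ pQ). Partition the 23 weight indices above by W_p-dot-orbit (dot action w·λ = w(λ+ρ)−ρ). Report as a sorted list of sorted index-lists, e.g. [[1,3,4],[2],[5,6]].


Dynkin diagram of C (from the 8 off-diagonal −1 entries): A_5.

Alcove-folded reps (p=7, 23 weights, presented ϖ-order):

    λ_1 → (1, 1, 3, 1, 1)
    λ_2 → (1, 1, 3, 1, 1)
    λ_3 → (1, 1, 3, 2, 0)
    λ_4 → (1, 1, 3, 1, 1)
    λ_5 → (0, 0, 2, 2, 2)
    λ_6 → (1, 1, 3, 2, 0)
    λ_7 → (2, 0, 0, 1, 2)
    λ_8 → (1, 1, 3, 1, 1)
    λ_9 → (2, 0, 0, 1, 2)
    λ_10 → (1, 1, 3, 1, 1)
    λ_11 → (1, 1, 3, 2, 0)
    λ_12 → (2, 0, 0, 1, 2)
    λ_13 → (2, 0, 0, 1, 2)
    λ_14 → (2, 1, 0, 1, 0)
    λ_15 → (1, 1, 3, 2, 0)
    λ_16 → (2, 0, 0, 1, 2)
    λ_17 → (1, 0, 1, 1, 0)
    λ_18 → (2, 1, 0, 1, 0)
    λ_19 → (2, 1, 0, 1, 0)
    λ_20 → (0, 0, 2, 2, 2)
    λ_21 → (1, 1, 3, 2, 0)
    λ_22 → (1, 0, 1, 1, 0)
    λ_23 → (0, 0, 2, 2, 2)

Linkage partition of the 23 weights (6 classes, p=7):

[[1, 2, 4, 8, 10], [3, 6, 11, 15, 21], [5, 20, 23], [7, 9, 12, 13, 16], [14, 18, 19], [17, 22]]


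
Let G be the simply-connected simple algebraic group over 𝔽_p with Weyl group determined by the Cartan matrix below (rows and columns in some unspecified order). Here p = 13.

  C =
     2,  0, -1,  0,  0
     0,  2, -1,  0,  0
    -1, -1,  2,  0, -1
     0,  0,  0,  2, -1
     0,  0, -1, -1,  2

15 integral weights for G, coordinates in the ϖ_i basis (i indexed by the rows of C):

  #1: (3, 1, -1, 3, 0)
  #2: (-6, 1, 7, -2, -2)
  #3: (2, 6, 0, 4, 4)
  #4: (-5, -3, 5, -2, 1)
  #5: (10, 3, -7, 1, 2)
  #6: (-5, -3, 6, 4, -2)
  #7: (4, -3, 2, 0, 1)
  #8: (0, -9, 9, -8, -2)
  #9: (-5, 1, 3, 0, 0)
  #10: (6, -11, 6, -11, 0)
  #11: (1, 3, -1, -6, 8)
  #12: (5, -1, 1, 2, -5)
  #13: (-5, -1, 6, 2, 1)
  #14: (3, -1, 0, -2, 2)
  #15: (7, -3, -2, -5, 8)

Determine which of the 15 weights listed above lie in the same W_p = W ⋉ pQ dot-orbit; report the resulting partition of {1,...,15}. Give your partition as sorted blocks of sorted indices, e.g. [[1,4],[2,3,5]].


C ↔ D_5 under row/col permutation; |W(D_5)| = 1920.

W_13-reps of the 15 weights in Ā_13 (same 5-coord order as C):

  λ_1+ρ ↦ (4, 2, 0, 4, 1)
  λ_2+ρ ↦ (5, 2, 1, 1, 1)
  λ_3+ρ ↦ (4, 0, 1, 1, 2)
  λ_4+ρ ↦ (4, 2, 0, 1, 1)
  λ_5+ρ ↦ (5, 2, 1, 1, 1)
  λ_6+ρ ↦ (4, 2, 0, 4, 1)
  λ_7+ρ ↦ (5, 2, 1, 1, 1)
  λ_8+ρ ↦ (5, 2, 1, 1, 1)
  λ_9+ρ ↦ (4, 2, 0, 1, 1)
  λ_10+ρ ↦ (5, 2, 1, 1, 1)
  λ_11+ρ ↦ (0, 2, 2, 3, 0)
  λ_12+ρ ↦ (4, 2, 0, 1, 1)
  λ_13+ρ ↦ (4, 0, 1, 1, 2)
  λ_14+ρ ↦ (4, 0, 1, 1, 2)
  λ_15+ρ ↦ (4, 0, 1, 1, 2)

These 15 weights hit 5 W_13-dot-orbits; sizes (2, 5, 4, 3, 1):

[[1, 6], [2, 5, 7, 8, 10], [3, 13, 14, 15], [4, 9, 12], [11]]


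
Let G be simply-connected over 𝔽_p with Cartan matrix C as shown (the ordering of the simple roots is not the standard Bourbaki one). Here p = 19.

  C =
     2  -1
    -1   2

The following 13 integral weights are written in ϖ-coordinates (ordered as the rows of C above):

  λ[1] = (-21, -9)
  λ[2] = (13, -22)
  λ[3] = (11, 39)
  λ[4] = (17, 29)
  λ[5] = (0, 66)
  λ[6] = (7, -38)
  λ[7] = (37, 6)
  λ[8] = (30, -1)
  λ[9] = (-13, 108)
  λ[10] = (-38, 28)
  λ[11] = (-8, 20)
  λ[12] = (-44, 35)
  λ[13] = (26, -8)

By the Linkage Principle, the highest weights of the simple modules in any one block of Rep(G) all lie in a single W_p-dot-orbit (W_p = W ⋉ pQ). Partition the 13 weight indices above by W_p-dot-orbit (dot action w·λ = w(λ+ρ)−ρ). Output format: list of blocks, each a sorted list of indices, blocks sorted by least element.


A_2 Cartan matrix, 2 simple roots permuted; ρ=(1,1).

W_19-reps of the 13 weights in Ā_19 (same 2-coord order as C):

  λ_1 → (1, 10)
  λ_2 → (5, 12)
  λ_3 → (5, 12)
  λ_4 → (1, 10)
  λ_5 → (1, 10)
  λ_6 → (1, 10)
  λ_7 → (7, 12)
  λ_8 → (7, 12)
  λ_9 → (5, 12)
  λ_10 → (1, 10)
  λ_11 → (5, 12)
  λ_12 → (5, 12)
  λ_13 → (11, 1)

These 13 weights hit 4 W_19-dot-orbits; sizes (5, 5, 2, 1):

[[1, 4, 5, 6, 10], [2, 3, 9, 11, 12], [7, 8], [13]]


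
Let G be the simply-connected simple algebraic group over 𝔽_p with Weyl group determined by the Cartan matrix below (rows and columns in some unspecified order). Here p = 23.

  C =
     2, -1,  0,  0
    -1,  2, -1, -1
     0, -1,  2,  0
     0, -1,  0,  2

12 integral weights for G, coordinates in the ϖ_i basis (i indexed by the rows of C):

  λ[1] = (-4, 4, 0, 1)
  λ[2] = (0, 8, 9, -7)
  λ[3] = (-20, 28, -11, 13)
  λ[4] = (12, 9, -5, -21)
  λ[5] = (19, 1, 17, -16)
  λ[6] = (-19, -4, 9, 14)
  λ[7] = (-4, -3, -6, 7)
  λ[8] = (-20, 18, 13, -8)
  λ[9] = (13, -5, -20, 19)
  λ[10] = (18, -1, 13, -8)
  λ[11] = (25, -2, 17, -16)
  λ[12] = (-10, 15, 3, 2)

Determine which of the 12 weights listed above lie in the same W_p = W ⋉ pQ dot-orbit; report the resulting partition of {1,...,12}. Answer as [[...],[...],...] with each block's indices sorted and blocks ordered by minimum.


Root system D_4: the 4×4 matrix C matches after relabeling.

Each λ_j+ρ reduced to Ā_23; 4-tuples below use C's row order:

  λ_1+ρ ↦ (3, 2, 1, 2) · λ_2+ρ ↦ (1, 3, 10, 6) · λ_3+ρ ↦ (1, 3, 10, 6) · λ_4+ρ ↦ (1, 3, 10, 6) · λ_5+ρ ↦ (3, 2, 1, 2) · λ_6+ρ ↦ (3, 1, 11, 6) · λ_7+ρ ↦ (3, 2, 1, 2) · λ_8+ρ ↦ (9, 0, 4, 3) · λ_9+ρ ↦ (9, 0, 4, 3) · λ_10+ρ ↦ (9, 0, 4, 3) · λ_11+ρ ↦ (3, 2, 1, 2) · λ_12+ρ ↦ (9, 0, 4, 3)

Linkage partition of the 12 weights (4 classes, p=23):

[[1, 5, 7, 11], [2, 3, 4], [6], [8, 9, 10, 12]]


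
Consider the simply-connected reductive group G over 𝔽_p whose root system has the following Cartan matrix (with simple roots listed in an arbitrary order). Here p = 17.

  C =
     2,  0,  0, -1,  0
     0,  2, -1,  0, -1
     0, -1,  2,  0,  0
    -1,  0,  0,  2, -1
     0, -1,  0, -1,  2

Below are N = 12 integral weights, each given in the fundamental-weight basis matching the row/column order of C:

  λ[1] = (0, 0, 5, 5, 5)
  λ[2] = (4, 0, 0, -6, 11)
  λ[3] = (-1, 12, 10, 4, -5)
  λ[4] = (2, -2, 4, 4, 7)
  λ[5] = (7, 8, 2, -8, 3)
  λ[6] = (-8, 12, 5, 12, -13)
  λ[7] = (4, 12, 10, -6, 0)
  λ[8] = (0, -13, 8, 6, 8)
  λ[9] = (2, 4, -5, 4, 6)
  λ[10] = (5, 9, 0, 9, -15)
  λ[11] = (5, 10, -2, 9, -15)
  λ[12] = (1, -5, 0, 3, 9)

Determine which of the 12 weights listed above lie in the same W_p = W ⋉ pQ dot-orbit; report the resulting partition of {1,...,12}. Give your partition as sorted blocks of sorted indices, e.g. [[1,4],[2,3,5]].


A_5 Cartan matrix, 5 simple roots permuted; ρ=(1,1,1,1,1).

W_17-reps of the 12 weights in Ā_17 (same 5-coord order as C):

  1: (2, 1, 3, 4, 6);  2: (0, 1, 1, 5, 7);  3: (1, 6, 3, 4, 3);  4: (0, 1, 1, 5, 7);  5: (1, 6, 3, 4, 3);  6: (2, 1, 3, 4, 6);  7: (1, 6, 3, 4, 3);  8: (1, 6, 3, 4, 3);  9: (0, 1, 1, 5, 7);  10: (2, 1, 3, 4, 6);  11: (2, 1, 3, 4, 6);  12: (2, 1, 3, 4, 6)

Partition of {1..12} into 3 W_17-dot-orbits:

[[1, 6, 10, 11, 12], [2, 4, 9], [3, 5, 7, 8]]


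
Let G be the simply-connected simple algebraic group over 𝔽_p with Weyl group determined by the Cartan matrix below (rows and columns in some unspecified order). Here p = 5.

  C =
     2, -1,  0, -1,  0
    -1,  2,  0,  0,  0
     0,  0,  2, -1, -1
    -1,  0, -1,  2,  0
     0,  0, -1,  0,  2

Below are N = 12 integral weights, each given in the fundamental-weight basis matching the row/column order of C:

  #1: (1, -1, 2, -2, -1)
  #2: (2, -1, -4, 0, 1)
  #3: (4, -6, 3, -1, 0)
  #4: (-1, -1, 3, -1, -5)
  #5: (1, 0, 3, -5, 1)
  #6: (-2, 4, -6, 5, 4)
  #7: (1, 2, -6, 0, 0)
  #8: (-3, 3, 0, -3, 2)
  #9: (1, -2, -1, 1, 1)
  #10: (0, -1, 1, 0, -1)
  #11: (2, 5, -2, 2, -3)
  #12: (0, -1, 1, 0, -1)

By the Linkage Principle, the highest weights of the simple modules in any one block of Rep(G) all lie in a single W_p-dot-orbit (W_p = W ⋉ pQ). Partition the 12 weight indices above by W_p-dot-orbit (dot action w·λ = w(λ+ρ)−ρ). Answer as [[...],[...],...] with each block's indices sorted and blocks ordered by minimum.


Type A_5, rank 5, |W|=720; reorder rows/cols to standard.

λ_j+ρ reflected into Ā_5 (⟨·,θ^∨⟩≤5); 5-tuples as given:

  λ_1+ρ ↦ (1, 0, 2, 1, 0) · λ_2+ρ ↦ (1, 0, 0, 2, 1) · λ_3+ρ ↦ (0, 0, 0, 0, 4) · λ_4+ρ ↦ (0, 0, 0, 0, 4) · λ_5+ρ ↦ (1, 0, 0, 2, 1) · λ_6+ρ ↦ (0, 0, 0, 0, 4) · λ_7+ρ ↦ (1, 0, 2, 1, 0) · λ_8+ρ ↦ (1, 0, 2, 1, 0) · λ_9+ρ ↦ (1, 0, 0, 2, 1) · λ_10+ρ ↦ (1, 0, 2, 1, 0) · λ_11+ρ ↦ (1, 0, 0, 2, 1) · λ_12+ρ ↦ (1, 0, 2, 1, 0)

These 12 weights hit 3 W_5-dot-orbits; sizes (5, 4, 3):

[[1, 7, 8, 10, 12], [2, 5, 9, 11], [3, 4, 6]]


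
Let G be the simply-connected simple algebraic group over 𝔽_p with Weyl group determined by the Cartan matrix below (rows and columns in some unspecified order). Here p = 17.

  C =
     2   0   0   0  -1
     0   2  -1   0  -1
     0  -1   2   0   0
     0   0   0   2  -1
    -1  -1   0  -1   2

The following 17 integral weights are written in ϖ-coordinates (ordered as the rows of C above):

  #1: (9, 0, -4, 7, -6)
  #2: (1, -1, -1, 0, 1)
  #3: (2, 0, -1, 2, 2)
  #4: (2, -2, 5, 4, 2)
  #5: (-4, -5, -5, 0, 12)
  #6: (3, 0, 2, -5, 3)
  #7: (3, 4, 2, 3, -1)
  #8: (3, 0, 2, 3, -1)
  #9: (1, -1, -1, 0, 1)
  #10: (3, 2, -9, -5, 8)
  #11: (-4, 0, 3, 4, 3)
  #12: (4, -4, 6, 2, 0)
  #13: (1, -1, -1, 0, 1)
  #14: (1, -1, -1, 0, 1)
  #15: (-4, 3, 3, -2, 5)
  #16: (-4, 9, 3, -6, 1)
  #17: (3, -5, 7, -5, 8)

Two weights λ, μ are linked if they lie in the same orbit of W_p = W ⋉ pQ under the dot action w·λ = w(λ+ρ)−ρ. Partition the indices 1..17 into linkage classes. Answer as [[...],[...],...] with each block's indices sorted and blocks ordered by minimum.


Type D_5, rank 5, |W|=1920; reorder rows/cols to standard.

Folding the 17 weights λ_j+ρ into Ā_17 (reps in the given 5-coord order):

    [1] (3, 1, 4, 1, 2)
    [2] (2, 0, 0, 1, 2)
    [3] (3, 1, 0, 3, 3)
    [4] (3, 1, 4, 5, 1)
    [5] (3, 1, 4, 1, 2)
    [6] (4, 1, 3, 4, 0)
    [7] (4, 1, 3, 4, 0)
    [8] (4, 1, 3, 4, 0)
    [9] (2, 0, 0, 1, 2)
    [10] (4, 1, 3, 4, 0)
    [11] (3, 1, 4, 5, 1)
    [12] (3, 1, 4, 1, 2)
    [13] (2, 0, 0, 1, 2)
    [14] (2, 0, 0, 1, 2)
    [15] (3, 1, 4, 1, 2)
    [16] (3, 1, 4, 1, 2)
    [17] (4, 1, 3, 4, 0)

Linkage partition of the 17 weights (5 classes, p=17):

[[1, 5, 12, 15, 16], [2, 9, 13, 14], [3], [4, 11], [6, 7, 8, 10, 17]]


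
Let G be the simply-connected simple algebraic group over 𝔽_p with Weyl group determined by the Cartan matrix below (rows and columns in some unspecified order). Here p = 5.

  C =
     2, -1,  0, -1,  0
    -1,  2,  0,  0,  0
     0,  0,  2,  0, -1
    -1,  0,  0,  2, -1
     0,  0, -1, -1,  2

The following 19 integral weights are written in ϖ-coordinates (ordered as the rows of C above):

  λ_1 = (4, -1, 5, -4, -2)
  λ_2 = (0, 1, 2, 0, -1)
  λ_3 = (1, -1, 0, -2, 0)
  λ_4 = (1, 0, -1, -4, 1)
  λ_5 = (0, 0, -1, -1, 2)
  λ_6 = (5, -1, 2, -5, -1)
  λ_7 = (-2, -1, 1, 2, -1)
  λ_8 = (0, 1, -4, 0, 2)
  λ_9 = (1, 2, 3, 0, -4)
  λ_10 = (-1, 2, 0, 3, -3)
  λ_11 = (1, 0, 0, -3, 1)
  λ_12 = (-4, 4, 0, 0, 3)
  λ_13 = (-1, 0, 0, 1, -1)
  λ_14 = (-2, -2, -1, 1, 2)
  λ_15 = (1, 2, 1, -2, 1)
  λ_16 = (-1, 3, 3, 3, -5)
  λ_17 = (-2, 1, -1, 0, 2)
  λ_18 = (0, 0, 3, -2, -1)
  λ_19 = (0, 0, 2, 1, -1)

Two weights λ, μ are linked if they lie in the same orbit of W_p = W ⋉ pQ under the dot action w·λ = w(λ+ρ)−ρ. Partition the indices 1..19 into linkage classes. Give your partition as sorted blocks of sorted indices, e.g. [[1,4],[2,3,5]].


Dynkin diagram of C (from the 8 off-diagonal −1 entries): A_5.

λ_j+ρ reflected into Ā_5 (⟨·,θ^∨⟩≤5); 5-tuples as given:

  λ_1 → (1, 1, 0, 0, 3)
  λ_2 → (1, 0, 1, 1, 0)
  λ_3 → (1, 0, 1, 1, 0)
  λ_4 → (1, 0, 1, 1, 0)
  λ_5 → (1, 1, 0, 0, 3)
  λ_6 → (1, 1, 0, 0, 3)
  λ_7 → (0, 1, 2, 2, 0)
  λ_8 → (1, 0, 1, 1, 0)
  λ_9 → (0, 1, 1, 2, 0)
  λ_10 → (0, 1, 1, 2, 0)
  λ_11 → (0, 1, 1, 2, 0)
  λ_12 → (0, 1, 2, 2, 0)
  λ_13 → (0, 1, 1, 2, 0)
  λ_14 → (1, 1, 0, 0, 3)
  λ_15 → (1, 0, 1, 1, 0)
  λ_16 → (0, 1, 3, 0, 1)
  λ_17 → (1, 1, 0, 0, 3)
  λ_18 → (0, 1, 3, 0, 1)
  λ_19 → (0, 1, 1, 2, 0)

Linkage partition of the 19 weights (5 classes, p=5):

[[1, 5, 6, 14, 17], [2, 3, 4, 8, 15], [7, 12], [9, 10, 11, 13, 19], [16, 18]]


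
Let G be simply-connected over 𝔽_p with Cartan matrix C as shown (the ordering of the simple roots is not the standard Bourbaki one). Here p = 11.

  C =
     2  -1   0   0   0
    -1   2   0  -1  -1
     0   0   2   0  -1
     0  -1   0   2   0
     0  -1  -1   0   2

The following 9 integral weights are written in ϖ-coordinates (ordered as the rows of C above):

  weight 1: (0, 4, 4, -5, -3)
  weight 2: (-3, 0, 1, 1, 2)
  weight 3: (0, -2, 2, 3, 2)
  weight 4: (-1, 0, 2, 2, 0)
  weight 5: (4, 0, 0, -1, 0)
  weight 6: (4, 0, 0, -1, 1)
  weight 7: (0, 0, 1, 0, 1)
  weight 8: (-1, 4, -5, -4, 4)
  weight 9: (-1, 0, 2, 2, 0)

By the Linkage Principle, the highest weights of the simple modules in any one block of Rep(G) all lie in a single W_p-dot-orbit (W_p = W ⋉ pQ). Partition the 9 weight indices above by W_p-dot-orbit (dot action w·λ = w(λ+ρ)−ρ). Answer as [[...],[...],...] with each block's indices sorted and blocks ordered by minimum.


Dynkin diagram of C (from the 8 off-diagonal −1 entries): D_5.

Ā_11 reps of the 9 weights (D_5, coords as presented):

  λ_1 → (0, 1, 3, 3, 1)
  λ_2 → (1, 1, 2, 1, 2)
  λ_3 → (0, 1, 3, 3, 1)
  λ_4 → (0, 1, 3, 3, 1)
  λ_5 → (5, 1, 1, 0, 1)
  λ_6 → (5, 1, 1, 0, 1)
  λ_7 → (1, 1, 2, 1, 2)
  λ_8 → (0, 1, 3, 3, 1)
  λ_9 → (0, 1, 3, 3, 1)

Grouping the 9 weights by Ā_11-representative: 3 linkage classes.

[[1, 3, 4, 8, 9], [2, 7], [5, 6]]


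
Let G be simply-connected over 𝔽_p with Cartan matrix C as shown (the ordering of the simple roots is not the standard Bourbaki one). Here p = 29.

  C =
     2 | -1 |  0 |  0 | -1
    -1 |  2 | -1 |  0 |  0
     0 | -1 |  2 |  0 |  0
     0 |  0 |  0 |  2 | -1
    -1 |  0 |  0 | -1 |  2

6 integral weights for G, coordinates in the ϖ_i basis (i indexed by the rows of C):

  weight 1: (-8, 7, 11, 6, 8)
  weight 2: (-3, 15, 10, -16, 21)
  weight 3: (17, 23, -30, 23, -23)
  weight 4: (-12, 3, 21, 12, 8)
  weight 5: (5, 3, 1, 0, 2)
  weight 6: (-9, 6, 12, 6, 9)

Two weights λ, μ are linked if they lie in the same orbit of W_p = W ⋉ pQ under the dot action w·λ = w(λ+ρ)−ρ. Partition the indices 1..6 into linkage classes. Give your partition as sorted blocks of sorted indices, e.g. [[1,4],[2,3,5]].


Dynkin diagram of C (from the 8 off-diagonal −1 entries): A_5.

Alcove-folded reps (p=29, 6 weights, presented ϖ-order):

  λ_1 → (7, 1, 12, 7, 2) · λ_2 → (2, 7, 7, 3, 2) · λ_3 → (5, 4, 5, 13, 0) · λ_4 → (2, 7, 7, 3, 2) · λ_5 → (6, 4, 2, 1, 3) · λ_6 → (7, 1, 12, 7, 2)

These 6 weights hit 4 W_29-dot-orbits; sizes (2, 2, 1, 1):

[[1, 6], [2, 4], [3], [5]]


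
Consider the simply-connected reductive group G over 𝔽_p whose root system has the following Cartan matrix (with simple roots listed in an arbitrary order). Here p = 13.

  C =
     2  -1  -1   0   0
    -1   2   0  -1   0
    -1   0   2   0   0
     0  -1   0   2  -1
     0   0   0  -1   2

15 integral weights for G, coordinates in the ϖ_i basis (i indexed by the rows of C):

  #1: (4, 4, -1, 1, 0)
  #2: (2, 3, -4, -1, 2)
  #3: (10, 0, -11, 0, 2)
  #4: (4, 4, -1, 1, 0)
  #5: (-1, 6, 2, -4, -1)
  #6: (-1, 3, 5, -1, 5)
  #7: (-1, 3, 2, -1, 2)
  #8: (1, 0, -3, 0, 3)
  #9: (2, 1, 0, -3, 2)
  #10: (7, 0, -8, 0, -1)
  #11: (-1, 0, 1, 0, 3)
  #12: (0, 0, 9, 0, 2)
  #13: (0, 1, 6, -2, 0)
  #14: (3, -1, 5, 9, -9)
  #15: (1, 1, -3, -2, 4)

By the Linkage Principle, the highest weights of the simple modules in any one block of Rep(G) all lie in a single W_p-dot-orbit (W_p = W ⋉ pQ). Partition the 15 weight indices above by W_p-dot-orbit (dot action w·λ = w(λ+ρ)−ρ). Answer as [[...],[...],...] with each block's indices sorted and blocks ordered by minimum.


A_5 Cartan matrix, 5 simple roots permuted; ρ=(1,1,1,1,1).

Each λ_j+ρ reduced to Ā_13; 5-tuples below use C's row order:

  [1] (5, 5, 0, 2, 1);  [2] (0, 4, 3, 0, 3);  [3] (1, 1, 7, 1, 0);  [4] (5, 5, 0, 2, 1);  [5] (0, 4, 3, 0, 3);  [6] (0, 4, 3, 0, 3);  [7] (0, 4, 3, 0, 3);  [8] (0, 1, 2, 1, 4);  [9] (3, 0, 1, 2, 1);  [10] (1, 1, 7, 1, 0);  [11] (0, 1, 2, 1, 4);  [12] (1, 1, 7, 1, 0);  [13] (1, 1, 7, 1, 0);  [14] (3, 0, 1, 2, 1);  [15] (0, 1, 2, 1, 4)

Partition of {1..15} into 5 W_13-dot-orbits:

[[1, 4], [2, 5, 6, 7], [3, 10, 12, 13], [8, 11, 15], [9, 14]]
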